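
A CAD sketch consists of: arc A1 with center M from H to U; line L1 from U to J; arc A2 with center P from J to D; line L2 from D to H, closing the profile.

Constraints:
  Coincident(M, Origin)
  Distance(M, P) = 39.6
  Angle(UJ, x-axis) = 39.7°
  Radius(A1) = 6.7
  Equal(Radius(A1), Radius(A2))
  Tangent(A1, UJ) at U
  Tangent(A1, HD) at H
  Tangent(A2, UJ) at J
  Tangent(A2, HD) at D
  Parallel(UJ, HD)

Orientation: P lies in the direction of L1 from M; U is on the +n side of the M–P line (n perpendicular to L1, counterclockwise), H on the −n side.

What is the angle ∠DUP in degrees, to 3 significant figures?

9.09°

The slot axis is L1's direction at 39.7°, so u = (cos 39.7°, sin 39.7°) = (0.769, 0.639) and n = (−sin 39.7°, cos 39.7°) = (-0.639, 0.769). M is at the origin and P lies 39.6 along u from M, so P = 39.6·u = (30.5, 25.3). Tangency of A1 to both parallel lines with radius 6.7 puts U and H at M ± 6.7·n: U = (-4.28, 5.15), H = (4.28, -5.15). Equal radii place J and D the same way about P: J = P + 6.7·n = (26.2, 30.5), D = P − 6.7·n = (34.7, 20.1). Then cos ∠DUP = UD·UP / (|UD||UP|), giving 9.09°.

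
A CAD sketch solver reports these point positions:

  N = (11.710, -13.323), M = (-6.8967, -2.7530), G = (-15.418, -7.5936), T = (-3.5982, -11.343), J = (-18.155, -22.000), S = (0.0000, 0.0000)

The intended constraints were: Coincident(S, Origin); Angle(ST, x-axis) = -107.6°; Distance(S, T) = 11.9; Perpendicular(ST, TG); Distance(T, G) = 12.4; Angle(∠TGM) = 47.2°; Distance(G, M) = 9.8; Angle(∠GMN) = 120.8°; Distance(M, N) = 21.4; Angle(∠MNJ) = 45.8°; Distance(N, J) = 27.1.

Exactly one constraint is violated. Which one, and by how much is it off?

Distance(N, J) = 27.1 — off by 4.00.

S = (0.00, 0.00) ✓; ST at -107.6° ✓; |ST| = 11.90 ✓; ∠(ST, TG) = 90.00° ✓; |TG| = 12.40 ✓; ∠TGM = 47.20° ✓; |GM| = 9.800 ✓; ∠GMN = 120.8° ✓; |MN| = 21.40 ✓; ∠MNJ = 45.80° ✓; |NJ| = 31.10 ✗.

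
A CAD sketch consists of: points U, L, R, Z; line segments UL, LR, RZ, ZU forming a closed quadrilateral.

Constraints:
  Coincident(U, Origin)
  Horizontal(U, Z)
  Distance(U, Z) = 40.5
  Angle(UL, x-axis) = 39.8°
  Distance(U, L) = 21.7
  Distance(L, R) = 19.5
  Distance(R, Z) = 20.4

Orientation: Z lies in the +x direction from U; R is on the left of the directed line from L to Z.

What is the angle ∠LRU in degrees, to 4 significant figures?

11.81°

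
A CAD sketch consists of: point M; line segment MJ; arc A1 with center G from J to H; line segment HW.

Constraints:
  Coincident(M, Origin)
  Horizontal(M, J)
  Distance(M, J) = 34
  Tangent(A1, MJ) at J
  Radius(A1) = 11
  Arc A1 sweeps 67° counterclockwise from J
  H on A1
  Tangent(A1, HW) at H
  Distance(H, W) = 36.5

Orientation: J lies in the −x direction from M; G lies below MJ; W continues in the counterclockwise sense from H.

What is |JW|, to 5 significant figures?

47.105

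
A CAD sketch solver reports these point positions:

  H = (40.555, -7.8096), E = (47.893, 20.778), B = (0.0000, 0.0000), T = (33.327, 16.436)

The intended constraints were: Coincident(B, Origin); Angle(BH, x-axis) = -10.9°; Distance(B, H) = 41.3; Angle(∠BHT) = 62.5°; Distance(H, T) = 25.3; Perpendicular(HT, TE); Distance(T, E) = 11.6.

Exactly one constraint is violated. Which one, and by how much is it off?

Distance(T, E) = 11.6 — off by 3.60.

B = (0.00, 0.00) ✓; BH at -10.90° ✓; |BH| = 41.30 ✓; ∠BHT = 62.50° ✓; |HT| = 25.30 ✓; ∠(HT, TE) = 90.00° ✓; |TE| = 15.20 ✗.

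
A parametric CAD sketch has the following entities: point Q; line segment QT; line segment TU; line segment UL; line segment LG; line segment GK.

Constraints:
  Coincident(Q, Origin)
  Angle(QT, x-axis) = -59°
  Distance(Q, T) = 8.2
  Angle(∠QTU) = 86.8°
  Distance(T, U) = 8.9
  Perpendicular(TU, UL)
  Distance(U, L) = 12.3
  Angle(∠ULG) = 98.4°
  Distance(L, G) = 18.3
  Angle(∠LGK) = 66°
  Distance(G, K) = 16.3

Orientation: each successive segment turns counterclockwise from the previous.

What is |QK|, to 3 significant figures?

10.4

Q is at the origin; QT runs at -59.0° with length 8.2, so T = (4.22, -7.03). ∠QTU = 86.8° gives TU at 34.2° from the x-axis; with |TU| = 8.9, U = (11.6, -2.03). TU ⟂ UL, so UL runs at 124°; with |UL| = 12.3, L = (4.67, 8.15). ∠ULG = 98.4° gives LG at -154° from the x-axis; with |LG| = 18.3, G = (-11.8, 0.182). ∠LGK = 66.0° gives GK at -40.2° from the x-axis; with |GK| = 16.3, K = (0.645, -10.3). Then |QK| = |K − Q| = 10.4.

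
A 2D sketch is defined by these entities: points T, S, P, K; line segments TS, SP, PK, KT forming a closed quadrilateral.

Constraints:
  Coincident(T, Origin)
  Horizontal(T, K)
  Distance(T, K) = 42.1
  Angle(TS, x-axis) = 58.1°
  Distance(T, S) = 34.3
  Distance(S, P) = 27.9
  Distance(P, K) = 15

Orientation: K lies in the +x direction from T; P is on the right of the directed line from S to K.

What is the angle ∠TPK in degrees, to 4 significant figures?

163.4°

T is at the origin; T and K share the same y with |TK| = 42.1 and K in +x, so K = (42.1, 0). TS runs at 58.1° with |TS| = 34.3, so S = (18.13, 29.12). P is determined by |SP| = 27.9 and |PK| = 15.0 together: it lies at the intersection of circle(S, 27.9) and circle(K, 15.0). With |SK| = 37.72, the foot of the radical line on SK is 26.20 from S and the perpendicular offset is √(27.9² − 26.20²) = 9.602. Taking the right-of-SK solution: P = (27.36, 2.793).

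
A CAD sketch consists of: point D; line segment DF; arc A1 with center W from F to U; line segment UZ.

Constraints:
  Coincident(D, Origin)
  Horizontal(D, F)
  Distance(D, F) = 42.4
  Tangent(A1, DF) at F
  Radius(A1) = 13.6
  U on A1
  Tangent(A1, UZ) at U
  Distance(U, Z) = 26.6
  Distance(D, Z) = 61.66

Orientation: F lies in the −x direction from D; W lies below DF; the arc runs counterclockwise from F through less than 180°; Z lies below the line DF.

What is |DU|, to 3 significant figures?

58.1

D is at the origin; DF is horizontal with |DF| = 42.4 and F on the −x side, so F = (-42.4, 0.00). The tangent condition forces WF to be normal to DF, so W = F + (0, -13.6) = (-42.4, -13.6). Since WU ⟂ UZ (tangency), |WZ| = √(13.6² + 26.6²) = 29.9 regardless of where U sits on A1. So Z lies on both circle(D, 61.66) and circle(W, 29.9); the below-DF intersection is Z = (-43.8, -43.4). U is the foot of the tangent from Z: U = (-54.8, -19.2).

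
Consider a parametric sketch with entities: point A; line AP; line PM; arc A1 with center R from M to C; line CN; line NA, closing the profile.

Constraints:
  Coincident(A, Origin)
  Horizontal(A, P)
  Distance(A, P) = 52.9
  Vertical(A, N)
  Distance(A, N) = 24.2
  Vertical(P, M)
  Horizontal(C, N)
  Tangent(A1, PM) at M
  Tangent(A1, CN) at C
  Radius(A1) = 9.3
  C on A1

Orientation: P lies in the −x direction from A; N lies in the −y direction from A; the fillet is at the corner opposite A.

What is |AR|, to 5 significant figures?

46.076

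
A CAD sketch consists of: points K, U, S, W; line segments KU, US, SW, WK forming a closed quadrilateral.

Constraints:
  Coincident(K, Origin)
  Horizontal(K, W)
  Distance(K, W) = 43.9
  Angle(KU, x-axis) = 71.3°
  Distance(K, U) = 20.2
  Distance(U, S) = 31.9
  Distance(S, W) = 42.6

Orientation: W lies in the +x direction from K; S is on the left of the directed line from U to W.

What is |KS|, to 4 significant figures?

50.46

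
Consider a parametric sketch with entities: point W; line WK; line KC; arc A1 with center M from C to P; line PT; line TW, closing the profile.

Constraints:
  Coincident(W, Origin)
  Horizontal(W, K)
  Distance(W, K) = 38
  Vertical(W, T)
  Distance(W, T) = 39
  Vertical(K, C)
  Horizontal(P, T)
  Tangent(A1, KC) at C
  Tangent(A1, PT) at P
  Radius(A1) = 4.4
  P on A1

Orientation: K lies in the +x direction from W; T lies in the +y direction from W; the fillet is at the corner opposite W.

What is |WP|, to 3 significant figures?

51.5

W is at the origin; WK is horizontal with |WK| = 38.0 and K on the +x side, so K = (38.0, 0.00). W and T share the same x with |WT| = 39.0 and T on the +y side, so T = (0.00, 39.0). The virtual corner opposite W is at (38.0, 39.0). Since A1 is tangent to KC there, MC ⟂ KC and since A1 is tangent to PT there, MP ⟂ PT, with radius 4.4, so the center M sits 4.4 in from both sides at M = (33.6, 34.6). That places the tangent points at C = (38.0, 34.6) on KC and P = (33.6, 39.0) on PT. Then |WP| = |P − W| = 51.5.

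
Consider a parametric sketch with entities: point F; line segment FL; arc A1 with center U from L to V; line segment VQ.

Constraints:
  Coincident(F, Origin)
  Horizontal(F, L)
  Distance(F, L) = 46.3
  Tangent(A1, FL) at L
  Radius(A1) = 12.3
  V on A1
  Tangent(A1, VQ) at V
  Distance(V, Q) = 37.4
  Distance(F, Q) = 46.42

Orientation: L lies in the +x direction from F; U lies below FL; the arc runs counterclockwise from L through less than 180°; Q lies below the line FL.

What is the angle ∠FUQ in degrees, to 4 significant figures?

63.38°

Checks: |UV| = 12.30 ✓; ∠(UV, VQ) = 90.00° ✓; |VQ| = 37.40 ✓; |FQ| = 46.42 ✓.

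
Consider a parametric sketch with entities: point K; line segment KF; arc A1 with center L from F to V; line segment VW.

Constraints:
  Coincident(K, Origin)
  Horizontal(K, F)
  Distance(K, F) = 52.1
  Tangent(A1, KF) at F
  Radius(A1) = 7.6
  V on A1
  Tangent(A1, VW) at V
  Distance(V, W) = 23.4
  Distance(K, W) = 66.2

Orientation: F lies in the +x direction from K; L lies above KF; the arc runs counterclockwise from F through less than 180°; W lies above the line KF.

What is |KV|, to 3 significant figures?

60.2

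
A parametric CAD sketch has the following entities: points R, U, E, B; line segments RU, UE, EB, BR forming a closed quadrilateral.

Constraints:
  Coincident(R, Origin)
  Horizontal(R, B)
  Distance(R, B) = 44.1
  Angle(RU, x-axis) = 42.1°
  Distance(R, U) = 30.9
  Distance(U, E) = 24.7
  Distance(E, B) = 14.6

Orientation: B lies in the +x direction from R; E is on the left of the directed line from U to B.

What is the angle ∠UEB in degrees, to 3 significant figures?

94.3°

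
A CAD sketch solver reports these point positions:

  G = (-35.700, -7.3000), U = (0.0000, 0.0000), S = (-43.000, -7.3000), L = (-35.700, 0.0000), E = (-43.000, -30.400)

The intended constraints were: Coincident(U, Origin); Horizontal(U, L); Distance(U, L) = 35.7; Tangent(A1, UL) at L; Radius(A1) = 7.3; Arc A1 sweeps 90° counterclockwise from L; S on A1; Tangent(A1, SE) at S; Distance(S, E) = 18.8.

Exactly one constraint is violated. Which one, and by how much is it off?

Distance(S, E) = 18.8 — off by 4.30.

U = (0.00, 0.00) ✓; U.y = 0.00, L.y = 0.00 ✓; |UL| = 35.70 ✓; ∠(GL, LU) = 90.00° ✓; |GL| = 7.300 ✓; bearing(G→S) − bearing(G→L) = 90.00° ✓; |GS| = 7.300 ✓; ∠(GS, SE) = 90.00° ✓; |SE| = 23.10 ✗.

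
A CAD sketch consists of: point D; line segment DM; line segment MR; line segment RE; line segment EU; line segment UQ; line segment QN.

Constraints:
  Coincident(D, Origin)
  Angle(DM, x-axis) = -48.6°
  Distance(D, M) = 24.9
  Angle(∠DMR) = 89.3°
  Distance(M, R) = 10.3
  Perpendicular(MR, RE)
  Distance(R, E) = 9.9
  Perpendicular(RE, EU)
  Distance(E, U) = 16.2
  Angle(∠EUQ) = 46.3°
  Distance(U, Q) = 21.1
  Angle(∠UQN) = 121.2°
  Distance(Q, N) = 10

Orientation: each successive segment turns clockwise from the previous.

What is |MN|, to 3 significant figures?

18.7

D is at the origin; DM runs at -48.6° with length 24.9, so M = (16.5, -18.7). ∠DMR = 89.3° gives MR at -139° from the x-axis; with |MR| = 10.3, R = (8.66, -25.4). MR is perpendicular to RE, so RE runs at 131°; with |RE| = 9.9, E = (2.20, -17.9). The perpendicularity gives EU at right angles to RE, so EU runs at 40.7°; with |EU| = 16.2, U = (14.5, -7.32). ∠EUQ = 46.3° gives UQ at -93.0° from the x-axis; with |UQ| = 21.1, Q = (13.4, -28.4). ∠UQN = 121.2° gives QN at -152° from the x-axis; with |QN| = 10.0, N = (4.57, -33.1). Then |MN| = |N − M| = 18.7.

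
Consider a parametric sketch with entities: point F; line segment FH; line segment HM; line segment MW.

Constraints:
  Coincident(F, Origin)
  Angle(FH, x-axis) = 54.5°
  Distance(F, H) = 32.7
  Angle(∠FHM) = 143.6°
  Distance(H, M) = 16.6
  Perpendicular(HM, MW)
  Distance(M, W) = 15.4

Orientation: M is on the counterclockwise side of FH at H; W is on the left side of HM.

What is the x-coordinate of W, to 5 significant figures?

3.3301

F is at the origin; FH runs at 54.5° with length 32.7, so H = 32.7·(cos 54.5°, sin 54.5°) = (18.989, 26.622). ∠FHM = 143.6°, so HM runs at 54.5° + (180° − 143.6°) = 90.900° from the x-axis; with |HM| = 16.6, M = H + 16.6·(cos 90.900°, sin 90.900°) = (18.728, 43.220). HM is perpendicular to MW; with |MW| = 15.4 on the left of HM, W = M + 15.4·(-0.99988, -0.015707) = (3.3301, 42.978). So W.x = 3.3301.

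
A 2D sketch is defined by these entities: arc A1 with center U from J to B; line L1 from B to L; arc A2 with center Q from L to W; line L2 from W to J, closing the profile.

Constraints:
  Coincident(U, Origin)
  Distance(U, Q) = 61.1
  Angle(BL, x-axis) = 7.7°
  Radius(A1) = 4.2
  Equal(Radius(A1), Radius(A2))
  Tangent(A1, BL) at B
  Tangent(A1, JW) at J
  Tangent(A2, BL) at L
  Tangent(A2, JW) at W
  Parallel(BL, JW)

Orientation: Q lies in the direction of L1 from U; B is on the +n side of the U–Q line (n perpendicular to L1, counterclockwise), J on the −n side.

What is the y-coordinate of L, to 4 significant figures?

12.35

Tangency of A1 to both parallel lines with radius 4.2 puts B and J at U ± 4.2·n: B = (-0.5627, 4.162), J = (0.5627, -4.162). Equal radii place L and W the same way about Q: L = Q + 4.2·n = (59.99, 12.35), W = Q − 4.2·n = (61.11, 4.024). So L.y = 12.35.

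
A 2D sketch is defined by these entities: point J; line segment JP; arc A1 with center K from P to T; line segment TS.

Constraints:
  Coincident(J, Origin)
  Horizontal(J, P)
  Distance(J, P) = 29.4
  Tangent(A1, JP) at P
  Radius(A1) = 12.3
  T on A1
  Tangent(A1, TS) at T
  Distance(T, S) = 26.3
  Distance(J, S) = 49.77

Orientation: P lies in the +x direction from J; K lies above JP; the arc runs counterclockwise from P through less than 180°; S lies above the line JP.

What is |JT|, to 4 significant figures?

44.13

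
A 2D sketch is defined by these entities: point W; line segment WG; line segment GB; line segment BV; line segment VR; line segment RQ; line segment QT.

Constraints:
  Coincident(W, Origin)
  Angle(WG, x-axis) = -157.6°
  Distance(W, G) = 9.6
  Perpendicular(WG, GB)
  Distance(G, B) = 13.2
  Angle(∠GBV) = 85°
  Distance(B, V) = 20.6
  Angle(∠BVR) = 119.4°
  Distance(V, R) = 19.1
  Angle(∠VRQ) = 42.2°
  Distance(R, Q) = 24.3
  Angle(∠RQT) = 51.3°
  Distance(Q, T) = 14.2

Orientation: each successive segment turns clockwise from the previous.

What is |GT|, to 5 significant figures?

21.317

W is at the origin; WG runs at -157.6° with length 9.6, so G = (-8.8756, -3.6583). The perpendicularity gives GB at right angles to WG, so GB runs at 112.40°; with |GB| = 13.2, B = (-13.906, 8.5457). ∠GBV = 85.0° gives BV at 17.400° from the x-axis; with |BV| = 20.6, V = (5.7516, 14.706). ∠BVR = 119.4° gives VR at -43.200° from the x-axis; with |VR| = 19.1, R = (19.675, 1.6311). ∠VRQ = 42.2° gives RQ at 179.00° from the x-axis; with |RQ| = 24.3, Q = (-4.6214, 2.0552). ∠RQT = 51.3° gives QT at 50.300° from the x-axis; with |QT| = 14.2, T = (4.4491, 12.981). Then |GT| = |T − G| = 21.317.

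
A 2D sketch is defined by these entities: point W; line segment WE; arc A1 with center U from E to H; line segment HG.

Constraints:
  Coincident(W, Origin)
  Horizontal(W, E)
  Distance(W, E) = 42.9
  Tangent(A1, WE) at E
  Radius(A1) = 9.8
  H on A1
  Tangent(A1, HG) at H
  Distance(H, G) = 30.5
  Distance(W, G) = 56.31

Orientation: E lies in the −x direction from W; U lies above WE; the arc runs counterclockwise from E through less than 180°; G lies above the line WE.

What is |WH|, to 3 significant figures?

35.1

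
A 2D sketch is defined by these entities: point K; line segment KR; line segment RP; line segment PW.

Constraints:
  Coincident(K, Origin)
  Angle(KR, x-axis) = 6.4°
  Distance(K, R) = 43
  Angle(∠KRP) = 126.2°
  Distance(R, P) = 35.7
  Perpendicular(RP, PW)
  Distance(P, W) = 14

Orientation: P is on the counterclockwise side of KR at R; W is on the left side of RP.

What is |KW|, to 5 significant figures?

64.507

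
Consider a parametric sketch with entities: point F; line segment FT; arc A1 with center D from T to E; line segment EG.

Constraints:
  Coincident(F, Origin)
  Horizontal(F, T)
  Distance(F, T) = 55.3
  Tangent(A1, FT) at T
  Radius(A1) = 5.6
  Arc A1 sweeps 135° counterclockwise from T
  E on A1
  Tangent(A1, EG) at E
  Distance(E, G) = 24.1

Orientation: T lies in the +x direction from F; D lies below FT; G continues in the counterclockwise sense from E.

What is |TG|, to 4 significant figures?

29.64

F is at the origin; F and T share the same y with |FT| = 55.3 and T on the +x side, so T = (55.30, 0.000). The tangent condition forces DT to be normal to FT, so D = T + (0, -5.6) = (55.30, -5.600). On A1, T sits at bearing 90° from D; a 135° counterclockwise sweep puts E at bearing 225°, so E = D + 5.6·(cos 225°, sin 225°) = (51.34, -9.560). A1 meets EG tangentially, so DE is at right angles to EG, so EG runs along (−sin 225°, cos 225°); with |EG| = 24.1, G = (68.38, -26.60). Then |TG| = |G − T| = 29.64.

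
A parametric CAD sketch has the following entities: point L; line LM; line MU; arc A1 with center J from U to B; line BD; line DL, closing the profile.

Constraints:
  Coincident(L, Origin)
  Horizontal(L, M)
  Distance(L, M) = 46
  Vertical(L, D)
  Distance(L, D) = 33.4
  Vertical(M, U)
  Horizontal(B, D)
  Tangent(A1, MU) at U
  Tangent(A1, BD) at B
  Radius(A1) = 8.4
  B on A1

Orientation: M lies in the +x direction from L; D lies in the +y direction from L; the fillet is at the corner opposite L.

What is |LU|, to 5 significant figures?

52.355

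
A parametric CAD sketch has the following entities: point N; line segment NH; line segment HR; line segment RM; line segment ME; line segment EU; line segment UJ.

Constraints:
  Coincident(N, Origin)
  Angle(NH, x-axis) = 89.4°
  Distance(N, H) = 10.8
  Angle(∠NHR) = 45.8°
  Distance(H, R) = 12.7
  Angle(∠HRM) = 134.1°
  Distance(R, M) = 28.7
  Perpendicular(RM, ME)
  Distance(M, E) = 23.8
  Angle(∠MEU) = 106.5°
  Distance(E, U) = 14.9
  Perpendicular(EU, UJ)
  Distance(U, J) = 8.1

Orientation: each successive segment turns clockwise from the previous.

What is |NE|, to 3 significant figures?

30.5

N is at the origin; NH runs at 89.4° with length 10.8, so H = (0.113, 10.8). ∠NHR = 45.8° gives HR at -44.8° from the x-axis; with |HR| = 12.7, R = (9.12, 1.85). ∠HRM = 134.1° gives RM at -90.7° from the x-axis; with |RM| = 28.7, M = (8.77, -26.8). RM is perpendicular to ME, so ME runs at 179°; with |ME| = 23.8, E = (-15.0, -26.6). Then |NE| = |E − N| = 30.5.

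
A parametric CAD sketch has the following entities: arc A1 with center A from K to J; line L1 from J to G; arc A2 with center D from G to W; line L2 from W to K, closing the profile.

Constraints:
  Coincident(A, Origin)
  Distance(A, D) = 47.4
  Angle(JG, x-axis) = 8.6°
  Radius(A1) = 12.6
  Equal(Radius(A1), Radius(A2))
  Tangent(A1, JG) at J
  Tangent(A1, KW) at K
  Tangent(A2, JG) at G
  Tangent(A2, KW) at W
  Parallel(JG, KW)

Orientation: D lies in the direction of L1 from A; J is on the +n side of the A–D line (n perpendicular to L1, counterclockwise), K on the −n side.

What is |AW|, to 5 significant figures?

49.046

The slot axis is L1's direction at 8.6°, so u = (cos 8.6°, sin 8.6°) = (0.98876, 0.14954) and n = (−sin 8.6°, cos 8.6°) = (-0.14954, 0.98876). A is at the origin and D lies 47.4 along u from A, so D = 47.4·u = (46.867, 7.0880). Tangency of A1 to both parallel lines with radius 12.6 puts J and K at A ± 12.6·n: J = (-1.8841, 12.458), K = (1.8841, -12.458). Equal radii place G and W the same way about D: G = D + 12.6·n = (44.983, 19.546), W = D − 12.6·n = (48.751, -5.3704). Then |AW| = |W − A| = 49.046.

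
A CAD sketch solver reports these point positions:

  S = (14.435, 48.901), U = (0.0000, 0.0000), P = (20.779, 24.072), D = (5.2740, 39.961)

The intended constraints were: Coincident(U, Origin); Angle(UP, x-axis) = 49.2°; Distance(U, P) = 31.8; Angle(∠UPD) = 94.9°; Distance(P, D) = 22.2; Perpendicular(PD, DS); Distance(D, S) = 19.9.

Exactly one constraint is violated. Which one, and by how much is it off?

Distance(D, S) = 19.9 — off by 7.10.

U = (0.00, 0.00) ✓; UP at 49.20° ✓; |UP| = 31.80 ✓; ∠UPD = 94.90° ✓; |PD| = 22.20 ✓; ∠(PD, DS) = 90.00° ✓; |DS| = 12.80 ✗.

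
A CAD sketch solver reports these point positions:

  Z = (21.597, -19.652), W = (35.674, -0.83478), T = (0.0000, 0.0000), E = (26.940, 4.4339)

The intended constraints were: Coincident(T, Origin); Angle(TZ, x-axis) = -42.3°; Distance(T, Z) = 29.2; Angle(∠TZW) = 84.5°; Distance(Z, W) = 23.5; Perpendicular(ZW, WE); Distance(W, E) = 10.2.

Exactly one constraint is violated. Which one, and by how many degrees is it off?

Perpendicular(ZW, WE) — off by 5.70°.

T = (0.00, 0.00) ✓; TZ at -42.30° ✓; |TZ| = 29.20 ✓; ∠TZW = 84.50° ✓; |ZW| = 23.50 ✓; ∠(ZW, WE) = 95.70° ✗; |WE| = 10.20 ✓.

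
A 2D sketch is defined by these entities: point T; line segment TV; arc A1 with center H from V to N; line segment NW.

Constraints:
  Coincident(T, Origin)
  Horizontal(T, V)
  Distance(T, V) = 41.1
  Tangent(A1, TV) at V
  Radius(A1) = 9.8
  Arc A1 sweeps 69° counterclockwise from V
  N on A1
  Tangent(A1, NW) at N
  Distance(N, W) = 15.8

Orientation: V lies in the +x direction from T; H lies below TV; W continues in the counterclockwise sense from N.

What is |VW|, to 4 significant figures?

25.73

T is at the origin; T and V share the same y with |TV| = 41.1 and V on the +x side, so V = (41.10, 0.000). The tangent condition forces HV to be normal to TV, so H = V + (0, -9.8) = (41.10, -9.800). On A1, V sits at bearing 90° from H; a 69° counterclockwise sweep puts N at bearing 159°, so N = H + 9.8·(cos 159°, sin 159°) = (31.95, -6.288). Tangency of A1 to NW means the radius HN is perpendicular to NW, so NW runs along (−sin 159°, cos 159°); with |NW| = 15.8, W = (26.29, -21.04). Then |VW| = |W − V| = 25.73.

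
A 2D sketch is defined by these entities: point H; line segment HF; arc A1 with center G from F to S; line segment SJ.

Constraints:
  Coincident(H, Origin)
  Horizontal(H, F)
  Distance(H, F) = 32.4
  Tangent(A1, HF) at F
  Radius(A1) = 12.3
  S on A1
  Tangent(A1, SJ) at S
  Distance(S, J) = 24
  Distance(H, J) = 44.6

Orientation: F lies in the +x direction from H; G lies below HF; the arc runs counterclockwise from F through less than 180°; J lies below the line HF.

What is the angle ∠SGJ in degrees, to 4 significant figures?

62.86°

H is at the origin; H and F share the same y with |HF| = 32.4 and F on the +x side, so F = (32.40, 0.000). The tangent condition forces GF to be normal to HF, so G = F + (0, -12.3) = (32.40, -12.30). Since GS ⟂ SJ (tangency), |GJ| = √(12.3² + 24.0²) = 26.97 regardless of where S sits on A1. So J lies on both circle(H, 44.6) and circle(G, 26.97); the below-HF intersection is J = (23.65, -37.81). S is the foot of the tangent from J: S = (20.23, -14.06).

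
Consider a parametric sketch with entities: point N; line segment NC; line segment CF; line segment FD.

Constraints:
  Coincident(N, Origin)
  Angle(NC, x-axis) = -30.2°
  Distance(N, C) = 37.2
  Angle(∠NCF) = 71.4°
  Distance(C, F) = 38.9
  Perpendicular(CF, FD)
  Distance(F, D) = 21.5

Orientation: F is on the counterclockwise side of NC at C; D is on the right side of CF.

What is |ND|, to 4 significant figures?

62.87

N is at the origin; NC runs at -30.2° with length 37.2, so C = 37.2·(cos -30.2°, sin -30.2°) = (32.15, -18.71). ∠NCF = 71.4°, so CF runs at -30.2° + (180° − 71.4°) = 78.40° from the x-axis; with |CF| = 38.9, F = C + 38.9·(cos 78.40°, sin 78.40°) = (39.97, 19.39). CF is perpendicular to FD; with |FD| = 21.5 on the right of CF, D = F + 21.5·(0.9796, -0.2011) = (61.03, 15.07). Then |ND| = |D − N| = 62.87.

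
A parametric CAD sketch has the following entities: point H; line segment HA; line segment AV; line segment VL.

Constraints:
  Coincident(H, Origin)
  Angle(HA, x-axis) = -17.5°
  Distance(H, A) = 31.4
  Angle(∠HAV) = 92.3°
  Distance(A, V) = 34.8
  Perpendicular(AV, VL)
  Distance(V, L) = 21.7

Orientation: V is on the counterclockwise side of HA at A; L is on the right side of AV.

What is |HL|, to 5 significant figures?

64.166

H is at the origin; HA runs at -17.5° with length 31.4, so A = 31.4·(cos -17.5°, sin -17.5°) = (29.947, -9.4422). ∠HAV = 92.3°, so AV runs at -17.5° + (180° − 92.3°) = 70.200° from the x-axis; with |AV| = 34.8, V = A + 34.8·(cos 70.200°, sin 70.200°) = (41.735, 23.300). AV is perpendicular to VL; with |VL| = 21.7 on the right of AV, L = V + 21.7·(0.94088, -0.33874) = (62.152, 15.950). Then |HL| = |L − H| = 64.166.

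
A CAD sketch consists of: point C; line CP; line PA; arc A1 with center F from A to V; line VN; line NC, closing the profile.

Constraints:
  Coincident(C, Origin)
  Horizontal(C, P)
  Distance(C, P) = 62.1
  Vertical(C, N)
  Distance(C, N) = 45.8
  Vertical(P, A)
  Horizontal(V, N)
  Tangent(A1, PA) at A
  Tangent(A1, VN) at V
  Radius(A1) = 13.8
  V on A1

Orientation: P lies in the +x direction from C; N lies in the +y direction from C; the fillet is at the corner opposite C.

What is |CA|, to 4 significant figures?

69.86

C is at the origin; C and P share the same y with |CP| = 62.1 and P on the +x side, so P = (62.10, 0.000). C and N share the same x with |CN| = 45.8 and N on the +y side, so N = (0.000, 45.80). The virtual corner opposite C is at (62.10, 45.80). A1 meets PA tangentially, so FA is at right angles to PA and A1 meets VN tangentially, so FV is at right angles to VN, with radius 13.8, so the center F sits 13.8 in from both sides at F = (48.30, 32.00). That places the tangent points at A = (62.10, 32.00) on PA and V = (48.30, 45.80) on VN. Then |CA| = |A − C| = 69.86.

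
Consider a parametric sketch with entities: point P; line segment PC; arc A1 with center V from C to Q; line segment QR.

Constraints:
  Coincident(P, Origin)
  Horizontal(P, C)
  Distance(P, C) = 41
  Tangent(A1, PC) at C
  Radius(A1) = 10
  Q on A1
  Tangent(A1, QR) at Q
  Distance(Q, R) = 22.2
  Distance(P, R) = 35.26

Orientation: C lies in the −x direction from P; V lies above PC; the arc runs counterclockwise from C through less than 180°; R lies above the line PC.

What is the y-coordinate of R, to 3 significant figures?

26.6

P is at the origin; P and C share the same y with |PC| = 41.0 and C on the −x side, so C = (-41.0, 0.00). The tangent condition forces VC to be normal to PC, so V = C + (0, 10) = (-41.0, 10.0). Since VQ ⟂ QR (tangency), |VR| = √(10.0² + 22.2²) = 24.3 regardless of where Q sits on A1. So R lies on both circle(P, 35.26) and circle(V, 24.3); the above-PC intersection is R = (-23.2, 26.6). Q is the foot of the tangent from R: Q = (-31.8, 6.12).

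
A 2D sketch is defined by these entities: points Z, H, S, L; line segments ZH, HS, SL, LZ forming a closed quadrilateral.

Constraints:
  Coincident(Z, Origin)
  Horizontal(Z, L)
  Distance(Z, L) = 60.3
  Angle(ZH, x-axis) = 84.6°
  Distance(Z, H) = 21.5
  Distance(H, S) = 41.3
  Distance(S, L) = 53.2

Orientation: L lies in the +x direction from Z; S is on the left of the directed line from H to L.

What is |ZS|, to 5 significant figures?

58.144

Checks: |HS| = 41.30 ✓; |SL| = 53.20 ✓.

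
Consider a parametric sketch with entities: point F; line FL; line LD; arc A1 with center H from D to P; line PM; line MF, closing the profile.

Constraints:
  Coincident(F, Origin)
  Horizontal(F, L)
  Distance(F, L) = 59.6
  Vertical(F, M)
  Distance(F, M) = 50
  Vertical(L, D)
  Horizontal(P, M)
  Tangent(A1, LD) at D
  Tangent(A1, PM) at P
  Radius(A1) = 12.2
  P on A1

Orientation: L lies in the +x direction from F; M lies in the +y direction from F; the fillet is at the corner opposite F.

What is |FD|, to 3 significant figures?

70.6

F is at the origin; F and L share the same y with |FL| = 59.6 and L on the +x side, so L = (59.6, 0.00). FM is vertical with |FM| = 50.0 and M on the +y side, so M = (0.00, 50.0). The virtual corner opposite F is at (59.6, 50.0). A1 meets LD tangentially, so HD is at right angles to LD and the tangent condition forces HP to be normal to PM, with radius 12.2, so the center H sits 12.2 in from both sides at H = (47.4, 37.8). That places the tangent points at D = (59.6, 37.8) on LD and P = (47.4, 50.0) on PM. Then |FD| = |D − F| = 70.6.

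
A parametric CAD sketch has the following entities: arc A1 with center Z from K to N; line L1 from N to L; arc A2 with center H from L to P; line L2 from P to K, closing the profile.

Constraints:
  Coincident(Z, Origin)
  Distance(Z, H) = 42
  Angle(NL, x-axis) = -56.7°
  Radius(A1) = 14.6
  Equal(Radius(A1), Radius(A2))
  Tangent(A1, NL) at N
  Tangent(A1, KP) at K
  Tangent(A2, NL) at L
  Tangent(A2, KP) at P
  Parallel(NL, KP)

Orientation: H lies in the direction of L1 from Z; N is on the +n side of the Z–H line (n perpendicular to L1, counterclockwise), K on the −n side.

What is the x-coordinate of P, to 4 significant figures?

10.86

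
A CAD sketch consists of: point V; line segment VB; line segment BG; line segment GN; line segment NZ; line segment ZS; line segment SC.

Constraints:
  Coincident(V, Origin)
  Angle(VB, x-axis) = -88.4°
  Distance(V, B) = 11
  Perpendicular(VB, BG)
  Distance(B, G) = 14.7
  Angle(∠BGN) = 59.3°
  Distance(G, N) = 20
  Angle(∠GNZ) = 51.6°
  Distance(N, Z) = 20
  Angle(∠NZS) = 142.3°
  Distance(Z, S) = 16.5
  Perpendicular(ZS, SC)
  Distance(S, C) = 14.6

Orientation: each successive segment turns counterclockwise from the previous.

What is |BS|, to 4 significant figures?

17.41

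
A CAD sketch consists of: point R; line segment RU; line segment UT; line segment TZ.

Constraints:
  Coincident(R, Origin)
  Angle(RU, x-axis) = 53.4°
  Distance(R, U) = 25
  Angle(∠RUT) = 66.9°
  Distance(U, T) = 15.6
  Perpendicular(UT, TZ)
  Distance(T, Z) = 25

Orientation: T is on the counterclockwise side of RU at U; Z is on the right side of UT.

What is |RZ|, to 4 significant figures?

48.34

∠RUT = 66.9°, so UT runs at 53.4° + (180° − 66.9°) = 166.5° from the x-axis; with |UT| = 15.6, T = U + 15.6·(cos 166.5°, sin 166.5°) = (-0.2633, 23.71). UT ⟂ TZ; with |TZ| = 25.0 on the right of UT, Z = T + 25.0·(0.2334, 0.9724) = (5.573, 48.02). Then |RZ| = |Z − R| = 48.34.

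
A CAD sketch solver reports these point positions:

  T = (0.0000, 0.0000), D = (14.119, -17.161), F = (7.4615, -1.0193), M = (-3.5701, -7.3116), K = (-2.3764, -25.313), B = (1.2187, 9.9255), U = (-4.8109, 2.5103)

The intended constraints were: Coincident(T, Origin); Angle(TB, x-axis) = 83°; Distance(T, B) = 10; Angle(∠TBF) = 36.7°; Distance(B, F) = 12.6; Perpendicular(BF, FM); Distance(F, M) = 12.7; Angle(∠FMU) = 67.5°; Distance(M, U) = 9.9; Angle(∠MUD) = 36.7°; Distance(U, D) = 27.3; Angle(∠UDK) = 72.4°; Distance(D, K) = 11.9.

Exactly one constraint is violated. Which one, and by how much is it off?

Distance(D, K) = 11.9 — off by 6.50.

T = (0.00, 0.00) ✓; TB at 83.00° ✓; |TB| = 10.00 ✓; ∠TBF = 36.70° ✓; |BF| = 12.60 ✓; ∠(BF, FM) = 90.00° ✓; |FM| = 12.70 ✓; ∠FMU = 67.50° ✓; |MU| = 9.900 ✓; ∠MUD = 36.70° ✓; |UD| = 27.30 ✓; ∠UDK = 72.40° ✓; |DK| = 18.40 ✗.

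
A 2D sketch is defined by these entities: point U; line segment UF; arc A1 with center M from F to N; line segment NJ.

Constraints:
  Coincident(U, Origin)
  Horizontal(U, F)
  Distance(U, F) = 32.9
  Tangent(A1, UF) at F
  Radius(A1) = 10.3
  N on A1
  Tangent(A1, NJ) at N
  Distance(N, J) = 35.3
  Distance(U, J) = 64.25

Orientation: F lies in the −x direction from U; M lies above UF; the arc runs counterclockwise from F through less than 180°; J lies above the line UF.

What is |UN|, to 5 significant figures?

29.792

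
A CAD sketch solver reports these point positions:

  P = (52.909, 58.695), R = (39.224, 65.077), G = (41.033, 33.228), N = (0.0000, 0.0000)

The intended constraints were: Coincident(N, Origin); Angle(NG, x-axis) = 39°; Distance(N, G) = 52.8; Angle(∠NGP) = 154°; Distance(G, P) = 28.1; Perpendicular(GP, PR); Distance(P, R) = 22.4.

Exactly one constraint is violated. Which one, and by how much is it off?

Distance(P, R) = 22.4 — off by 7.30.

N = (0.00, 0.00) ✓; NG at 39.00° ✓; |NG| = 52.80 ✓; ∠NGP = 154.0° ✓; |GP| = 28.10 ✓; ∠(GP, PR) = 90.00° ✓; |PR| = 15.10 ✗.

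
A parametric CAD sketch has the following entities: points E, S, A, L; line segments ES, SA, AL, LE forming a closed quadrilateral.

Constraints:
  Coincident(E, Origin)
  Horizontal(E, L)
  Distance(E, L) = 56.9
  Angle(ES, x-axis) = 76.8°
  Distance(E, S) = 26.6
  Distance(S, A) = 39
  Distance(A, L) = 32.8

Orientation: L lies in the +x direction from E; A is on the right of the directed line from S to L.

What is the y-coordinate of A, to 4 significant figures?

-8.133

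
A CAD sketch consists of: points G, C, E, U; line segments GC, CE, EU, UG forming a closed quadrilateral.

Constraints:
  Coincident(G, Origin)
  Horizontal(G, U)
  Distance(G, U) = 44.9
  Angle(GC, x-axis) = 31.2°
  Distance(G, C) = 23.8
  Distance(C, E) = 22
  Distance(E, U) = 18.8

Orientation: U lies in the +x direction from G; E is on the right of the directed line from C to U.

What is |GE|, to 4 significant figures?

29.23

Checks: |CE| = 22.00 ✓; |EU| = 18.80 ✓.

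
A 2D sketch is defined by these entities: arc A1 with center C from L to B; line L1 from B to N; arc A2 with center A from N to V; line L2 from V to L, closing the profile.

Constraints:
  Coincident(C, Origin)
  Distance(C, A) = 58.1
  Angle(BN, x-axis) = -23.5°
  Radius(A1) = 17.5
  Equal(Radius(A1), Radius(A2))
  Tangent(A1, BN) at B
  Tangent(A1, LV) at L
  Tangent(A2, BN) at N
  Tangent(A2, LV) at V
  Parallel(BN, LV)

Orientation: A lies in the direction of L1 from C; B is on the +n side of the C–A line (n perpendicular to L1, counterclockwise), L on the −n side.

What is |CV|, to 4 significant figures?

60.68

The slot axis is L1's direction at -23.5°, so u = (cos -23.5°, sin -23.5°) = (0.9171, -0.3987) and n = (−sin -23.5°, cos -23.5°) = (0.3987, 0.9171). C is at the origin and A lies 58.1 along u from C, so A = 58.1·u = (53.28, -23.17). Tangency of A1 to both parallel lines with radius 17.5 puts B and L at C ± 17.5·n: B = (6.978, 16.05), L = (-6.978, -16.05). Equal radii place N and V the same way about A: N = A + 17.5·n = (60.26, -7.119), V = A − 17.5·n = (46.30, -39.22). Then |CV| = |V − C| = 60.68.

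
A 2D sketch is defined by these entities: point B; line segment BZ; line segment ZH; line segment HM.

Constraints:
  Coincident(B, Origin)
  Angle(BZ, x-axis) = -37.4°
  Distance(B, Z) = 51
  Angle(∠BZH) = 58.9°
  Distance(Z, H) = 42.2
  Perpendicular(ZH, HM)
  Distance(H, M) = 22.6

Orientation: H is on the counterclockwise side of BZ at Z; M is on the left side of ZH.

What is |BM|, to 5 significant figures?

26.370

B is at the origin; BZ runs at -37.4° with length 51.0, so Z = 51.0·(cos -37.4°, sin -37.4°) = (40.515, -30.976). ∠BZH = 58.9°, so ZH runs at -37.4° + (180° − 58.9°) = 83.700° from the x-axis; with |ZH| = 42.2, H = Z + 42.2·(cos 83.700°, sin 83.700°) = (45.146, 10.969). ZH is perpendicular to HM; with |HM| = 22.6 on the left of ZH, M = H + 22.6·(-0.99396, 0.10973) = (22.682, 13.449). Then |BM| = |M − B| = 26.370.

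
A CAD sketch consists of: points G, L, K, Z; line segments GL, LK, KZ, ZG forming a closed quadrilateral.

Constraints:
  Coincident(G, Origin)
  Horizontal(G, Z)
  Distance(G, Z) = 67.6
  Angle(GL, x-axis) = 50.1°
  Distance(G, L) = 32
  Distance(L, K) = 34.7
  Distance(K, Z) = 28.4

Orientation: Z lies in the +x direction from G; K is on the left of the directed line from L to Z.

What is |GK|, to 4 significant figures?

60.84

G is at the origin; GZ is horizontal with |GZ| = 67.6 and Z in +x, so Z = (67.6, 0). GL runs at 50.1° with |GL| = 32.0, so L = (20.53, 24.55). K is determined by |LK| = 34.7 and |KZ| = 28.4 together: it lies at the intersection of circle(L, 34.7) and circle(Z, 28.4). With |LZ| = 53.09, the foot of the radical line on LZ is 30.29 from L and the perpendicular offset is √(34.7² − 30.29²) = 16.93. Taking the left-of-LZ solution: K = (55.21, 25.56).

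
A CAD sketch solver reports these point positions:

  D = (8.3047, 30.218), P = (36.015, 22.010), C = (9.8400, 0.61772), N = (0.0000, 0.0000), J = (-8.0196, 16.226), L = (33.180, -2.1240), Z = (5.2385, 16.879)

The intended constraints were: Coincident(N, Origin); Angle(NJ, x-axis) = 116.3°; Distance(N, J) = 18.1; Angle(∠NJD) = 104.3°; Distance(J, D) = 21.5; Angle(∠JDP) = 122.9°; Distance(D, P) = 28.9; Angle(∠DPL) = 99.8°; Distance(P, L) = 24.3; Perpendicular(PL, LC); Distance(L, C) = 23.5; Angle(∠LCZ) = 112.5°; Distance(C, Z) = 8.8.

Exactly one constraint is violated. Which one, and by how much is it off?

Distance(C, Z) = 8.8 — off by 8.10.

N = (0.00, 0.00) ✓; NJ at 116.3° ✓; |NJ| = 18.10 ✓; ∠NJD = 104.3° ✓; |JD| = 21.50 ✓; ∠JDP = 122.9° ✓; |DP| = 28.90 ✓; ∠DPL = 99.80° ✓; |PL| = 24.30 ✓; ∠(PL, LC) = 90.00° ✓; |LC| = 23.50 ✓; ∠LCZ = 112.5° ✓; |CZ| = 16.90 ✗.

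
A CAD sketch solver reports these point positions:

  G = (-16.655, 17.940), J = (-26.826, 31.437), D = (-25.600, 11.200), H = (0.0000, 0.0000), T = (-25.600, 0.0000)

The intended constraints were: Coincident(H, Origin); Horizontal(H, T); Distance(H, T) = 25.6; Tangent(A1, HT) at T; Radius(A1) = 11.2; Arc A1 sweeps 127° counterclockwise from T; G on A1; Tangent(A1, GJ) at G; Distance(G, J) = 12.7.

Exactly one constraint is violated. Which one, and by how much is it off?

Distance(G, J) = 12.7 — off by 4.20.

H = (0.00, 0.00) ✓; H.y = 0.00, T.y = 0.00 ✓; |HT| = 25.60 ✓; ∠(DT, TH) = 90.00° ✓; |DT| = 11.20 ✓; bearing(D→G) − bearing(D→T) = 127.0° ✓; |DG| = 11.20 ✓; ∠(DG, GJ) = 90.00° ✓; |GJ| = 16.90 ✗.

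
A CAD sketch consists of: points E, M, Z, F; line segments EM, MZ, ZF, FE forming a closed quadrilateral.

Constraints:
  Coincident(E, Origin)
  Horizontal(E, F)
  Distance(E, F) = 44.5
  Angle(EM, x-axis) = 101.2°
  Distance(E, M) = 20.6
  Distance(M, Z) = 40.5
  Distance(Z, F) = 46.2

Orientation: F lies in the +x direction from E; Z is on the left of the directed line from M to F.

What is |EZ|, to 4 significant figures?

52.38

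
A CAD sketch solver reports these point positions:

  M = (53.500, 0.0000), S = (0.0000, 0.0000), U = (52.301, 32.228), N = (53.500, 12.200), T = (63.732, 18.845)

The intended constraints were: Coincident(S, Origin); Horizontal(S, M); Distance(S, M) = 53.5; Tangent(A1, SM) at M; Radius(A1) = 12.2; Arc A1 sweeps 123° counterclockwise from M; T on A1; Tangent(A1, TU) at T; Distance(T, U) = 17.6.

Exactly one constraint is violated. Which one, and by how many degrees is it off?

Tangent(A1, TU) at T — off by 7.50°.

S = (0.00, 0.00) ✓; S.y = 0.00, M.y = 0.00 ✓; |SM| = 53.50 ✓; ∠(NM, MS) = 90.00° ✓; |NM| = 12.20 ✓; bearing(N→T) − bearing(N→M) = 123.0° ✓; |NT| = 12.20 ✓; ∠(NT, TU) = 82.50° ✗; |TU| = 17.60 ✓.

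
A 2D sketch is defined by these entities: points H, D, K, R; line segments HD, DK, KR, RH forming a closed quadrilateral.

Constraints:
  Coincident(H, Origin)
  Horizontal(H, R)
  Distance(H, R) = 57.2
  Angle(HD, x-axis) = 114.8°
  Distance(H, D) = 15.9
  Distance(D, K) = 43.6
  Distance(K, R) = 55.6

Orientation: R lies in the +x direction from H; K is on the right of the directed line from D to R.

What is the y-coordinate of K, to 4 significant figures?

-26.51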